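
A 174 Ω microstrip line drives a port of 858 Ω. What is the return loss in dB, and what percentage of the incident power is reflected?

Γ = (858 − 174)/(858 + 174) = 0.663
RL = −20·log₁₀(0.663) = 3.57 dB
P_refl/P_inc = |Γ|² = 0.439

RL ≈ 3.57 dB; 43.9% of incident power reflected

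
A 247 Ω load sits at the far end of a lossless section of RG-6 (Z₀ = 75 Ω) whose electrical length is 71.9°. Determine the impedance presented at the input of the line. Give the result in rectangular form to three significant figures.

Z_in ≈ 25 − j22 Ω

tan(βl) = tan(71.9°) = 3.06
Z_in = Z_0·(Z_L + jZ_0·tanβl)/(Z_0 + jZ_L·tanβl)
     = 75·(247 + j229)/(75 + j756)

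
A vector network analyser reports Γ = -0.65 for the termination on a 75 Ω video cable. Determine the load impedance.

Z_L ≈ 15.9 Ω

Z_L = Z_0·(1 + Γ)/(1 − Γ) = 75·(0.35)/(1.65)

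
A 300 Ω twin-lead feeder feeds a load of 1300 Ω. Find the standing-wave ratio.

Γ = (1300 − 300)/(1300 + 300) = 0.625
VSWR = (1 + 0.625)/(1 − 0.625)

VSWR ≈ 4.33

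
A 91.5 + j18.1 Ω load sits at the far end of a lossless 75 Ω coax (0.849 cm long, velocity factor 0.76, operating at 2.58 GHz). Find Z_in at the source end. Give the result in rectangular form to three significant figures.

λ = v/f = 0.76·c / 2.58 GHz = 0.0884 m
βl = 2π·l/λ = 2π × 0.0961 = 34.6°
tan(βl) = tan(34.6°) = 0.689
Z_in = Z_0·(Z_L + jZ_0·tanβl)/(Z_0 + jZ_L·tanβl)
     = 75·(91.5 + j69.8)/(62.5 + j63.1)

Z_in ≈ 96.3 − j13.4 Ω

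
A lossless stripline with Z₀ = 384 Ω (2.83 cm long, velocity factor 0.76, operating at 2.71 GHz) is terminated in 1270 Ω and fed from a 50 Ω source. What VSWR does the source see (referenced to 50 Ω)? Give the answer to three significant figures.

VSWR ≈ 8.69

λ = v/f = 0.76·c / 2.71 GHz = 0.0841 m
βl = 2π·l/λ = 2π × 0.336 = 121°
tan(βl) = -1.66
Z_in = Z_0·(Z_L + jZ_0·tanβl)/(Z_0 + jZ_L·tanβl) = 153 + j204 Ω
Γ_s = (Z_in − Z_s)/(Z_in + Z_s) = (103 + j204)/(203 + j204), |Γ_s| = 0.794
VSWR = (1 + |Γ_s|)/(1 − |Γ_s|)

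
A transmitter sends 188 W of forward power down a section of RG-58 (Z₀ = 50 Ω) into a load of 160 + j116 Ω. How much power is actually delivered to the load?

P_delivered ≈ 105 W

|Γ| = |(110 + j116)/(210 + j116)| = 0.666
|Γ|² = 0.444
P_refl = |Γ|²·P_inc = 83.5 W, P_del = (1 − |Γ|²)·P_inc = 105 W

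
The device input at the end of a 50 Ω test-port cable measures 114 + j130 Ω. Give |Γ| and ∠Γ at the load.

Γ ≈ 0.692 ∠ 25.4°

Γ = (Z_L − Z_0)/(Z_L + Z_0) = (64 + j130)/(164 + j130)
|Γ| = 145/209 = 0.692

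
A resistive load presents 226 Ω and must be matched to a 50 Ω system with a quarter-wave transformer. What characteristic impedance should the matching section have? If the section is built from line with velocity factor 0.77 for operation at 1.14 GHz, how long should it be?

Z_qwt ≈ 106 Ω; length ≈ 5.07 cm

Z_qwt = √(Z_0·R_L) = √(50 × 226) = √11300
λ = 0.77·c/f = 0.203 m, so l = λ/4 = 0.0507 m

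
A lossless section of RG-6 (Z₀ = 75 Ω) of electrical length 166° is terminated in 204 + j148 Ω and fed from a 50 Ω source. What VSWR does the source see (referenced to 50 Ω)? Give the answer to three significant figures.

VSWR ≈ 5.83

tan(βl) = -0.249
Z_in = Z_0·(Z_L + jZ_0·tanβl)/(Z_0 + jZ_L·tanβl) = 80.7 + j123 Ω
Γ_s = (Z_in − Z_s)/(Z_in + Z_s) = (30.7 + j123)/(131 + j123), |Γ_s| = 0.707
VSWR = (1 + |Γ_s|)/(1 − |Γ_s|)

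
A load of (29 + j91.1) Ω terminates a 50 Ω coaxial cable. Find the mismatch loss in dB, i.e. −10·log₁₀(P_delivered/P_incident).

mismatch loss ≈ 3.99 dB

Γ = (-21 + j91.1)/(79 + j91.1), |Γ| = 0.775
|Γ|² = 0.601, so P_del/P_inc = 1 − |Γ|² = 0.399
ML = −10·log₁₀(1 − |Γ|²)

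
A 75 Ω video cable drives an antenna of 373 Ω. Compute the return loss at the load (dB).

RL ≈ 3.54 dB

Γ = (373 − 75)/(373 + 75) = 0.665
RL = −20·log₁₀|Γ| = −20·log₁₀(0.665)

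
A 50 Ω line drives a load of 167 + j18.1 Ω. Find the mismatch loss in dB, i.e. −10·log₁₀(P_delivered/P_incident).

mismatch loss ≈ 1.52 dB

Γ = (117 + j18.1)/(217 + j18.1), |Γ| = 0.544
|Γ|² = 0.296, so P_del/P_inc = 1 − |Γ|² = 0.704
ML = −10·log₁₀(1 − |Γ|²)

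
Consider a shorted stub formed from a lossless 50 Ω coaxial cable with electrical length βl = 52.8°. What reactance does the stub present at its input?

X_in ≈ 65.9 Ω (inductive)

tan(βl) = 1.32
For a shorted stub, Z_in = jZ_0·tan(βl)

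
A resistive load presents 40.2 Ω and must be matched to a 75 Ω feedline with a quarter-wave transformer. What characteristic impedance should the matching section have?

Z_qwt = √(Z_0·R_L) = √(75 × 40.2) = √3015

Z_qwt ≈ 54.9 Ω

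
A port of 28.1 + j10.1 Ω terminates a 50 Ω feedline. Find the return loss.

Γ = (-21.9 + j10.1)/(78.1 + j10.1), |Γ| = 0.306
RL = −20·log₁₀|Γ| = −20·log₁₀(0.306)

RL ≈ 10.3 dB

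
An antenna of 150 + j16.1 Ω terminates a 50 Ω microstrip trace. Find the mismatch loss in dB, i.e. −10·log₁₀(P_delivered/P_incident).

Γ = (100 + j16.1)/(200 + j16.1), |Γ| = 0.505
|Γ|² = 0.255, so P_del/P_inc = 1 − |Γ|² = 0.745
ML = −10·log₁₀(1 − |Γ|²)

mismatch loss ≈ 1.28 dB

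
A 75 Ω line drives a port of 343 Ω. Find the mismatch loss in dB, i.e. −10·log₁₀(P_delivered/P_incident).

mismatch loss ≈ 2.3 dB

Γ = (343 − 75)/(343 + 75) = 0.641
|Γ|² = 0.411, so P_del/P_inc = 1 − |Γ|² = 0.589
ML = −10·log₁₀(1 − |Γ|²)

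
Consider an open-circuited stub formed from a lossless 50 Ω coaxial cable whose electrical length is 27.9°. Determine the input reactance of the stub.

tan(βl) = 0.529
For an open-circuited stub, Z_in = −jZ_0·cot(βl) = −jZ_0/tan(βl)

X_in ≈ -94.4 Ω (capacitive)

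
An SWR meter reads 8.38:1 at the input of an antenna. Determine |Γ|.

|Γ| = (S − 1)/(S + 1) = (8.38 − 1)/(8.38 + 1) = 7.38/9.38

|Γ| ≈ 0.787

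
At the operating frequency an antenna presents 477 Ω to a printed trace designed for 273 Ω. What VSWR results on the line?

VSWR ≈ 1.75

For a purely resistive load, VSWR = R_L/Z_0 or Z_0/R_L (whichever > 1) = 477/273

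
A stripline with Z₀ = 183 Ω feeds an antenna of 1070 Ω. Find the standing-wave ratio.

VSWR ≈ 5.85

For a purely resistive load, VSWR = R_L/Z_0 or Z_0/R_L (whichever > 1) = 1070/183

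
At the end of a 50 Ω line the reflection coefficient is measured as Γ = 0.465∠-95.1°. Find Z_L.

Z_L ≈ 30.2 − j35.7 Ω

Z_L = Z_0·(1 + Γ)/(1 − Γ) = 50·(0.959 − j0.463)/(1.04 + j0.463)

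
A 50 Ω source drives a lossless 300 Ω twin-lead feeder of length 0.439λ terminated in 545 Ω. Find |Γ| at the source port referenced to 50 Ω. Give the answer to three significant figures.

|Γ| ≈ 0.816

βl = 2π × 0.439 = 158°
tan(βl) = -0.403
Z_in = Z_0·(Z_L + jZ_0·tanβl)/(Z_0 + jZ_L·tanβl) = 412 + j181 Ω
Γ_s = (Z_in − Z_s)/(Z_in + Z_s) = (362 + j181)/(462 + j181), |Γ_s| = 0.816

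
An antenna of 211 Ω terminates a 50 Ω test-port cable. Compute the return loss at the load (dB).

RL ≈ 4.2 dB

Γ = (211 − 50)/(211 + 50) = 0.617
RL = −20·log₁₀|Γ| = −20·log₁₀(0.617)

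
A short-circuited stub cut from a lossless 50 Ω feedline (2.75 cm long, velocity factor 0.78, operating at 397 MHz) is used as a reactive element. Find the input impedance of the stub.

λ = v/f = 0.78·c / 397 MHz = 0.589 m
βl = 2π·l/λ = 2π × 0.0467 = 16.8°
tan(βl) = 0.302
For a short-circuited stub, Z_in = jZ_0·tan(βl)

Z_in ≈ +j15.1 Ω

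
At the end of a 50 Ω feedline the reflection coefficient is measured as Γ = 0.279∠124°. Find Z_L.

Z_L = Z_0·(1 + Γ)/(1 − Γ) = 50·(0.844 + j0.231)/(1.16 − j0.231)

Z_L ≈ 33.2 + j16.6 Ω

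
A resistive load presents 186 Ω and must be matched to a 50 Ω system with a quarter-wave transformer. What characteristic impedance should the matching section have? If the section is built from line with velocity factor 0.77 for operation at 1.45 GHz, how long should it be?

Z_qwt = √(Z_0·R_L) = √(50 × 186) = √9300
λ = 0.77·c/f = 0.159 m, so l = λ/4 = 0.0398 m

Z_qwt ≈ 96.4 Ω; length ≈ 3.98 cm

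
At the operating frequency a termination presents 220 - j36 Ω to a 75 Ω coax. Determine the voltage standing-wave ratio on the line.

VSWR ≈ 3.02

Γ = (Z_L − Z_0)/(Z_L + Z_0) = (145 − j36)/(295 − j36)
|Γ| = 149/297 = 0.503
VSWR = (1 + |Γ|)/(1 − |Γ|) = 1.5/0.497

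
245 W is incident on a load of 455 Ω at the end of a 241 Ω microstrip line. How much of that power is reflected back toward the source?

P_reflected ≈ 23.2 W

Γ = (455 − 241)/(455 + 241) = 0.307
|Γ|² = 0.0945
P_refl = |Γ|²·P_inc = 23.2 W, P_del = (1 − |Γ|²)·P_inc = 222 W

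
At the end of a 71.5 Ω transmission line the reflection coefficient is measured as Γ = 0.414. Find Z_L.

Z_L = Z_0·(1 + Γ)/(1 − Γ) = 71.5·(1.41)/(0.586)

Z_L ≈ 173 Ω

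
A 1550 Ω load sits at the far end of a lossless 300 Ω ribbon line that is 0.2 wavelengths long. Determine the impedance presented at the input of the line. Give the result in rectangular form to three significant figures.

βl = 2π × 0.2 = 72°
tan(βl) = tan(72°) = 3.08
Z_in = Z_0·(Z_L + jZ_0·tanβl)/(Z_0 + jZ_L·tanβl)
     = 300·(1550 + j923)/(300 + j4770)

Z_in ≈ 63.9 − j93.5 Ω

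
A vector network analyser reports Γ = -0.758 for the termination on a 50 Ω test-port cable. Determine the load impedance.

Z_L ≈ 6.88 Ω

Z_L = Z_0·(1 + Γ)/(1 − Γ) = 50·(0.242)/(1.76)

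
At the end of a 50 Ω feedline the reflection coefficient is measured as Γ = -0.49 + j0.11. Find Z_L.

Z_L ≈ 16.8 + j4.93 Ω

Z_L = Z_0·(1 + Γ)/(1 − Γ) = 50·(0.51 + j0.11)/(1.49 − j0.11)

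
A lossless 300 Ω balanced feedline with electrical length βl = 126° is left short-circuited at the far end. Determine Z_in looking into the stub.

tan(βl) = -1.38
For a short-circuited stub, Z_in = jZ_0·tan(βl)

Z_in ≈ −j413 Ω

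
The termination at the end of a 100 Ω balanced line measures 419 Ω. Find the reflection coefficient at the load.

Γ = (Z_L − Z_0)/(Z_L + Z_0) = (419 − 100)/(419 + 100) = 319/519

Γ = 0.615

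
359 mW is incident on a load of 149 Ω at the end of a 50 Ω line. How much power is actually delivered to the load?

P_delivered ≈ 270 mW

Γ = (149 − 50)/(149 + 50) = 0.497
|Γ|² = 0.247
P_refl = |Γ|²·P_inc = 88.9 mW, P_del = (1 − |Γ|²)·P_inc = 270 mW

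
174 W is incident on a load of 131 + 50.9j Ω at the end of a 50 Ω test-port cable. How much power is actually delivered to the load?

P_delivered ≈ 129 W

|Γ| = |(81 + j50.9)/(181 + j50.9)| = 0.509
|Γ|² = 0.259
P_refl = |Γ|²·P_inc = 45 W, P_del = (1 − |Γ|²)·P_inc = 129 W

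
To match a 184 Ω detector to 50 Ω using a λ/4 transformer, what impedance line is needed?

Z_qwt = √(Z_0·R_L) = √(50 × 184) = √9200

Z_qwt ≈ 95.9 Ω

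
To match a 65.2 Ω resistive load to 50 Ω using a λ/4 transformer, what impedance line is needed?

Z_qwt ≈ 57.1 Ω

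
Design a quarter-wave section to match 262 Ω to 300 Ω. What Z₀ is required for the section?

Z_qwt = √(Z_0·R_L) = √(300 × 262) = √78600

Z_qwt ≈ 280 Ω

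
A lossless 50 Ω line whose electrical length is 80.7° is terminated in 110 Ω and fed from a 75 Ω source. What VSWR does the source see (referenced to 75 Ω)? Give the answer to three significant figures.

tan(βl) = 6.11
Z_in = Z_0·(Z_L + jZ_0·tanβl)/(Z_0 + jZ_L·tanβl) = 23.2 − j6.46 Ω
Γ_s = (Z_in − Z_s)/(Z_in + Z_s) = (-51.8 − j6.46)/(98.2 − j6.46), |Γ_s| = 0.53
VSWR = (1 + |Γ_s|)/(1 − |Γ_s|)

VSWR ≈ 3.26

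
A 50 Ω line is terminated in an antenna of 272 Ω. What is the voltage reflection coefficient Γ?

Γ = 0.689

Γ = (Z_L − Z_0)/(Z_L + Z_0) = (272 − 50)/(272 + 50) = 222/322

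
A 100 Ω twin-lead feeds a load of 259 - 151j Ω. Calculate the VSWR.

Γ = (Z_L − Z_0)/(Z_L + Z_0) = (159 − j151)/(359 − j151)
|Γ| = 219/389 = 0.563
VSWR = (1 + |Γ|)/(1 − |Γ|) = 1.56/0.437

VSWR ≈ 3.58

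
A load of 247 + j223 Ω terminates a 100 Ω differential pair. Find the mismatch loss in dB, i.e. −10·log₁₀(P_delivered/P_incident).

mismatch loss ≈ 2.36 dB

Γ = (147 + j223)/(347 + j223), |Γ| = 0.648
|Γ|² = 0.419, so P_del/P_inc = 1 − |Γ|² = 0.581
ML = −10·log₁₀(1 − |Γ|²)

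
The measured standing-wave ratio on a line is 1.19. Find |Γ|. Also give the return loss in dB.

|Γ| = (S − 1)/(S + 1) = (1.19 − 1)/(1.19 + 1) = 0.19/2.19
RL = −20·log₁₀|Γ| = −20·log₁₀(0.0868)

|Γ| ≈ 0.0868; return loss ≈ 21.2 dB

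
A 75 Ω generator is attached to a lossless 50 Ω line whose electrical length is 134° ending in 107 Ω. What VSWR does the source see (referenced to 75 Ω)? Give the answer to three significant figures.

tan(βl) = -1.04
Z_in = Z_0·(Z_L + jZ_0·tanβl)/(Z_0 + jZ_L·tanβl) = 37.5 + j31.4 Ω
Γ_s = (Z_in − Z_s)/(Z_in + Z_s) = (-37.5 + j31.4)/(113 + j31.4), |Γ_s| = 0.418
VSWR = (1 + |Γ_s|)/(1 − |Γ_s|)

VSWR ≈ 2.44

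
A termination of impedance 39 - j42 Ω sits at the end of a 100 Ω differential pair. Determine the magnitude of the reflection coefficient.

|Γ| ≈ 0.51

Γ = (Z_L − Z_0)/(Z_L + Z_0) = (-61 − j42)/(139 − j42)
|Γ| = 74.1/145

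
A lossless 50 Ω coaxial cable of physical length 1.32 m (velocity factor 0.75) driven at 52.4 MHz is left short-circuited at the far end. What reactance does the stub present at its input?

X_in ≈ -133 Ω (capacitive)

λ = v/f = 0.75·c / 52.4 MHz = 4.29 m
βl = 2π·l/λ = 2π × 0.307 = 111°
tan(βl) = -2.65
For a short-circuited stub, Z_in = jZ_0·tan(βl)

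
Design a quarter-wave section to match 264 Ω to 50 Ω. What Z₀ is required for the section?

Z_qwt ≈ 115 Ω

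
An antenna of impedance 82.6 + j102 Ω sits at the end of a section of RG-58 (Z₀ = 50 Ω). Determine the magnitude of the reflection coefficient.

Γ = (Z_L − Z_0)/(Z_L + Z_0) = (32.6 + j102)/(132.6 + j102)
|Γ| = 107/167

|Γ| ≈ 0.64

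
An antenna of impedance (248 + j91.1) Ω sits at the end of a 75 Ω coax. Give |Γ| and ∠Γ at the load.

Γ ≈ 0.583 ∠ 12°

Γ = (Z_L − Z_0)/(Z_L + Z_0) = (173 + j91.1)/(323 + j91.1)
|Γ| = 196/336 = 0.583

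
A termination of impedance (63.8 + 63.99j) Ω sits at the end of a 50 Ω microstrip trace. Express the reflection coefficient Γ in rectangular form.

Γ ≈ 0.332 + j0.375

Γ = (Z_L − Z_0)/(Z_L + Z_0) = (13.8 + j63.99)/(113.8 + j63.99)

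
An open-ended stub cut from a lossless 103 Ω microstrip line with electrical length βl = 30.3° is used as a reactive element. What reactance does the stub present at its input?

X_in ≈ -176 Ω (capacitive)

tan(βl) = 0.584
For an open-ended stub, Z_in = −jZ_0·cot(βl) = −jZ_0/tan(βl)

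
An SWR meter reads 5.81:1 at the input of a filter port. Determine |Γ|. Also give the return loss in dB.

|Γ| = (S − 1)/(S + 1) = (5.81 − 1)/(5.81 + 1) = 4.81/6.81
RL = −20·log₁₀|Γ| = −20·log₁₀(0.706)

|Γ| ≈ 0.706; return loss ≈ 3.02 dB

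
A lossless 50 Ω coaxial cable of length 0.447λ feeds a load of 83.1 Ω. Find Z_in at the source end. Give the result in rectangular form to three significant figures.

Z_in ≈ 69.9 + j22.9 Ω

βl = 2π × 0.447 = 161°
tan(βl) = tan(161°) = -0.346
Z_in = Z_0·(Z_L + jZ_0·tanβl)/(Z_0 + jZ_L·tanβl)
     = 50·(83.1 − j17.3)/(50 − j28.7)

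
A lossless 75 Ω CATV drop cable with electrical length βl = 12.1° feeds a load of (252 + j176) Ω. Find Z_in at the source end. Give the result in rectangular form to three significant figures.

Z_in ≈ 344 − j112 Ω

tan(βl) = tan(12.1°) = 0.214
Z_in = Z_0·(Z_L + jZ_0·tanβl)/(Z_0 + jZ_L·tanβl)
     = 75·(252 + j192)/(37.3 + j54)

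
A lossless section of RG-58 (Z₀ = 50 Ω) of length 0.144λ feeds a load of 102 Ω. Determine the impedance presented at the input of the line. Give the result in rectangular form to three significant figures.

Z_in ≈ 34.5 − j26 Ω

βl = 2π × 0.144 = 51.8°
tan(βl) = tan(51.8°) = 1.27
Z_in = Z_0·(Z_L + jZ_0·tanβl)/(Z_0 + jZ_L·tanβl)
     = 50·(102 + j63.6)/(50 + j130)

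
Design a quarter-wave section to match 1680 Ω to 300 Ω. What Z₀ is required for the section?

Z_qwt ≈ 710 Ω

Z_qwt = √(Z_0·R_L) = √(300 × 1680) = √504000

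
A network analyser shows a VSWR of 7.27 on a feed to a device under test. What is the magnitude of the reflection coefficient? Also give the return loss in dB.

|Γ| ≈ 0.758; return loss ≈ 2.4 dB

|Γ| = (S − 1)/(S + 1) = (7.27 − 1)/(7.27 + 1) = 6.27/8.27
RL = −20·log₁₀|Γ| = −20·log₁₀(0.758)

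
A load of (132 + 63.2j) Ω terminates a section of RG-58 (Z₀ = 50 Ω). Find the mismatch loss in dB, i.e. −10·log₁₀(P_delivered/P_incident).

Γ = (82 + j63.2)/(182 + j63.2), |Γ| = 0.537
|Γ|² = 0.289, so P_del/P_inc = 1 − |Γ|² = 0.711
ML = −10·log₁₀(1 − |Γ|²)

mismatch loss ≈ 1.48 dB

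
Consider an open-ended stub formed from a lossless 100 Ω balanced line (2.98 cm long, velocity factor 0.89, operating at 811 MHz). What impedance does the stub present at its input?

λ = v/f = 0.89·c / 811 MHz = 0.329 m
βl = 2π·l/λ = 2π × 0.0905 = 32.6°
tan(βl) = 0.639
For an open-ended stub, Z_in = −jZ_0·cot(βl) = −jZ_0/tan(βl)

Z_in ≈ −j156 Ω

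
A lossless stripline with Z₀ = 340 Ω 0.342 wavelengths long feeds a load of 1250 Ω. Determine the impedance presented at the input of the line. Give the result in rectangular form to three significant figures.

βl = 2π × 0.342 = 123°
tan(βl) = tan(123°) = -1.53
Z_in = Z_0·(Z_L + jZ_0·tanβl)/(Z_0 + jZ_L·tanβl)
     = 340·(1250 − j521)/(340 − j1920)

Z_in ≈ 128 + j199 Ω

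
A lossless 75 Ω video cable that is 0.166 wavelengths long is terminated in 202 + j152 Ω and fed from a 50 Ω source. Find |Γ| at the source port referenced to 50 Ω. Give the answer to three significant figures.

βl = 2π × 0.166 = 59.8°
tan(βl) = 1.72
Z_in = Z_0·(Z_L + jZ_0·tanβl)/(Z_0 + jZ_L·tanβl) = 29 − j59.3 Ω
Γ_s = (Z_in − Z_s)/(Z_in + Z_s) = (-21 − j59.3)/(79 − j59.3), |Γ_s| = 0.637

|Γ| ≈ 0.637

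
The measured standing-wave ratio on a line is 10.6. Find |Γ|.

|Γ| = (S − 1)/(S + 1) = (10.6 − 1)/(10.6 + 1) = 9.6/11.6

|Γ| ≈ 0.828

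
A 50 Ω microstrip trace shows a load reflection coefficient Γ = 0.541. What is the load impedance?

Z_L ≈ 168 Ω

Z_L = Z_0·(1 + Γ)/(1 − Γ) = 50·(1.54)/(0.459)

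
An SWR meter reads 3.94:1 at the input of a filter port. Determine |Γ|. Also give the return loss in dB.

|Γ| ≈ 0.595; return loss ≈ 4.51 dB

|Γ| = (S − 1)/(S + 1) = (3.94 − 1)/(3.94 + 1) = 2.94/4.94
RL = −20·log₁₀|Γ| = −20·log₁₀(0.595)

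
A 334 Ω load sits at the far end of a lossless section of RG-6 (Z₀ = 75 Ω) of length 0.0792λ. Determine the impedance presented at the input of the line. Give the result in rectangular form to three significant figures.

βl = 2π × 0.0792 = 28.5°
tan(βl) = tan(28.5°) = 0.543
Z_in = Z_0·(Z_L + jZ_0·tanβl)/(Z_0 + jZ_L·tanβl)
     = 75·(334 + j40.7)/(75 + j181)

Z_in ≈ 63.1 − j112 Ω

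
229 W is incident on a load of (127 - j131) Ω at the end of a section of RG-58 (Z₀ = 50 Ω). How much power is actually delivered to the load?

|Γ| = |(77 − j131)/(177 − j131)| = 0.69
|Γ|² = 0.476
P_refl = |Γ|²·P_inc = 109 W, P_del = (1 − |Γ|²)·P_inc = 120 W

P_delivered ≈ 120 W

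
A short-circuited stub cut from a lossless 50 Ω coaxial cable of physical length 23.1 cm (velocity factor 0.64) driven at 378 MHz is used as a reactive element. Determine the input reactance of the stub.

λ = v/f = 0.64·c / 378 MHz = 0.508 m
βl = 2π·l/λ = 2π × 0.455 = 164°
tan(βl) = -0.292
For a short-circuited stub, Z_in = jZ_0·tan(βl)

X_in ≈ -14.6 Ω (capacitive)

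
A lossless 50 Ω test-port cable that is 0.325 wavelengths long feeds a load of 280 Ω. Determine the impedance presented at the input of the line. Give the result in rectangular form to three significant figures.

Z_in ≈ 11.2 + j24.5 Ω

βl = 2π × 0.325 = 117°
tan(βl) = tan(117°) = -1.96
Z_in = Z_0·(Z_L + jZ_0·tanβl)/(Z_0 + jZ_L·tanβl)
     = 50·(280 − j98.1)/(50 − j550)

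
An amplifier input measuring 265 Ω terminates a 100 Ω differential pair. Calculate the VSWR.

Γ = (265 − 100)/(265 + 100) = 0.452
VSWR = (1 + 0.452)/(1 − 0.452)

VSWR ≈ 2.65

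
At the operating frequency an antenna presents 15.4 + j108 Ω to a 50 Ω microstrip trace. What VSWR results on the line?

VSWR ≈ 18.6

Γ = (Z_L − Z_0)/(Z_L + Z_0) = (-34.6 + j108)/(65.4 + j108)
|Γ| = 113/126 = 0.898
VSWR = (1 + |Γ|)/(1 − |Γ|) = 1.9/0.102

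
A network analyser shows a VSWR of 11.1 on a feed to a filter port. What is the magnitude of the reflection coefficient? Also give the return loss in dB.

|Γ| = (S − 1)/(S + 1) = (11.1 − 1)/(11.1 + 1) = 10.1/12.1
RL = −20·log₁₀|Γ| = −20·log₁₀(0.835)

|Γ| ≈ 0.835; return loss ≈ 1.57 dB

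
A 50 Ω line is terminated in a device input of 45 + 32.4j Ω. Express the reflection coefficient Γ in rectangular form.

Γ ≈ 0.057 + j0.322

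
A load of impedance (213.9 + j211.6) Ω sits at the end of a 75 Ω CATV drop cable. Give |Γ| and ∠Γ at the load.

Γ = (Z_L − Z_0)/(Z_L + Z_0) = (138.9 + j211.6)/(288.9 + j211.6)
|Γ| = 253/358 = 0.707

Γ ≈ 0.707 ∠ 20.5°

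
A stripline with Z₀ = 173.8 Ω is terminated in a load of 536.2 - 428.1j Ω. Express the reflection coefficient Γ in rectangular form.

Γ = (Z_L − Z_0)/(Z_L + Z_0) = (362.4 − j428.1)/(710 − j428.1)

Γ ≈ 0.641 − j0.216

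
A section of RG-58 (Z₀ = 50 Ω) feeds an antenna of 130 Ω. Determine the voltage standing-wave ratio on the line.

Γ = (130 − 50)/(130 + 50) = 0.444
VSWR = (1 + 0.444)/(1 − 0.444)

VSWR ≈ 2.6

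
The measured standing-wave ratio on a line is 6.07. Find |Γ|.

|Γ| ≈ 0.717

|Γ| = (S − 1)/(S + 1) = (6.07 − 1)/(6.07 + 1) = 5.07/7.07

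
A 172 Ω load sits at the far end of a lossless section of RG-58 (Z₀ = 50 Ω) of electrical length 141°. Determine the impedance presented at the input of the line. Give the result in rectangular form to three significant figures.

tan(βl) = tan(141°) = -0.81
Z_in = Z_0·(Z_L + jZ_0·tanβl)/(Z_0 + jZ_L·tanβl)
     = 50·(172 − j40.5)/(50 − j139)

Z_in ≈ 32.5 + j50.1 Ω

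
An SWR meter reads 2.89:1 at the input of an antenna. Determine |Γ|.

|Γ| = (S − 1)/(S + 1) = (2.89 − 1)/(2.89 + 1) = 1.89/3.89

|Γ| ≈ 0.486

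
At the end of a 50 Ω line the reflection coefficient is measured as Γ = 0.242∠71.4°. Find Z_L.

Z_L ≈ 52.1 + j25.4 Ω

Z_L = Z_0·(1 + Γ)/(1 − Γ) = 50·(1.08 + j0.229)/(0.923 − j0.229)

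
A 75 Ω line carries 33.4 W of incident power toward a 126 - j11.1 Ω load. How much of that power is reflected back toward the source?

P_reflected ≈ 2.25 W

|Γ| = |(51 − j11.1)/(201 − j11.1)| = 0.259
|Γ|² = 0.0672
P_refl = |Γ|²·P_inc = 2.25 W, P_del = (1 − |Γ|²)·P_inc = 31.2 W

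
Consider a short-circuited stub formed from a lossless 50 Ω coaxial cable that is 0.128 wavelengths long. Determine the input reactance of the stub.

X_in ≈ 51.9 Ω (inductive)

βl = 2π × 0.128 = 46.1°
tan(βl) = 1.04
For a short-circuited stub, Z_in = jZ_0·tan(βl)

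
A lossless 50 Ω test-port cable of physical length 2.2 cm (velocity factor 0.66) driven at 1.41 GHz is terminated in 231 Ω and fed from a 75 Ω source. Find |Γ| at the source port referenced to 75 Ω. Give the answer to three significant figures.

λ = v/f = 0.66·c / 1.41 GHz = 0.14 m
βl = 2π·l/λ = 2π × 0.157 = 56.4°
tan(βl) = 1.51
Z_in = Z_0·(Z_L + jZ_0·tanβl)/(Z_0 + jZ_L·tanβl) = 15.3 − j31 Ω
Γ_s = (Z_in − Z_s)/(Z_in + Z_s) = (-59.7 − j31)/(90.3 − j31), |Γ_s| = 0.705

|Γ| ≈ 0.705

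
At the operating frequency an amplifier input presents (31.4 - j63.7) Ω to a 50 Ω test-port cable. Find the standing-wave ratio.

VSWR ≈ 4.59

Γ = (Z_L − Z_0)/(Z_L + Z_0) = (-18.6 − j63.7)/(81.4 − j63.7)
|Γ| = 66.4/103 = 0.642
VSWR = (1 + |Γ|)/(1 − |Γ|) = 1.64/0.358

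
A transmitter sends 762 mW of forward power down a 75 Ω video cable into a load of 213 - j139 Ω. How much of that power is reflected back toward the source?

P_reflected ≈ 286 mW

|Γ| = |(138 − j139)/(288 − j139)| = 0.612
|Γ|² = 0.375
P_refl = |Γ|²·P_inc = 286 mW, P_del = (1 − |Γ|²)·P_inc = 476 mW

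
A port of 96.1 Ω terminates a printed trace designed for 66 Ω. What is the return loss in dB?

Γ = (96.1 − 66)/(96.1 + 66) = 0.186
RL = −20·log₁₀|Γ| = −20·log₁₀(0.186)

RL ≈ 14.6 dB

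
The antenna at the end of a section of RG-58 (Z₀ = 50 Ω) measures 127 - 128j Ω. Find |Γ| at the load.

|Γ| ≈ 0.684

Γ = (Z_L − Z_0)/(Z_L + Z_0) = (77 − j128)/(177 − j128)
|Γ| = 149/218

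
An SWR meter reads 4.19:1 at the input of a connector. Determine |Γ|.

|Γ| ≈ 0.615

|Γ| = (S − 1)/(S + 1) = (4.19 − 1)/(4.19 + 1) = 3.19/5.19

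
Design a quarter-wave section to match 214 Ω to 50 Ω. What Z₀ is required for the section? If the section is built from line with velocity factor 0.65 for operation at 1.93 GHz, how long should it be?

Z_qwt ≈ 103 Ω; length ≈ 2.53 cm

Z_qwt = √(Z_0·R_L) = √(50 × 214) = √10700
λ = 0.65·c/f = 0.101 m, so l = λ/4 = 0.0253 m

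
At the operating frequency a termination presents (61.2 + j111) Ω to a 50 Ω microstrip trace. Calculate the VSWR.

VSWR ≈ 5.9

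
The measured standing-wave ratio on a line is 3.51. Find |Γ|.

|Γ| ≈ 0.557

|Γ| = (S − 1)/(S + 1) = (3.51 − 1)/(3.51 + 1) = 2.51/4.51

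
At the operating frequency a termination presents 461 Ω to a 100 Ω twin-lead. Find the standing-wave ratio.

For a purely resistive load, VSWR = R_L/Z_0 or Z_0/R_L (whichever > 1) = 461/100

VSWR ≈ 4.61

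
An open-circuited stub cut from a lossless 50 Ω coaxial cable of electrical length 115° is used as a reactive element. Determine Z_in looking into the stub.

tan(βl) = -2.14
For an open-circuited stub, Z_in = −jZ_0·cot(βl) = −jZ_0/tan(βl)

Z_in ≈ +j23.3 Ω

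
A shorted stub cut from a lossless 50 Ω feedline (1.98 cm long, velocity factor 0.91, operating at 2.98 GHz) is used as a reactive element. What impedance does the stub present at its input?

Z_in ≈ +j231 Ω

λ = v/f = 0.91·c / 2.98 GHz = 0.0916 m
βl = 2π·l/λ = 2π × 0.216 = 77.8°
tan(βl) = 4.63
For a shorted stub, Z_in = jZ_0·tan(βl)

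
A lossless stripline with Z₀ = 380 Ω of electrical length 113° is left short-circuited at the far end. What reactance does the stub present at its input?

tan(βl) = -2.36
For a short-circuited stub, Z_in = jZ_0·tan(βl)

X_in ≈ -895 Ω (capacitive)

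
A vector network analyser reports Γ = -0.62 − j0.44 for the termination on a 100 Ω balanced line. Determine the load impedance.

Z_L ≈ 15 − j31.2 Ω

Z_L = Z_0·(1 + Γ)/(1 − Γ) = 100·(0.38 − j0.44)/(1.62 + j0.44)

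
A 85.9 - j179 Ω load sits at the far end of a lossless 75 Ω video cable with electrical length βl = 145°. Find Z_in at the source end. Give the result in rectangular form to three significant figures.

Z_in ≈ 117 + j205 Ω

tan(βl) = tan(145°) = -0.7
Z_in = Z_0·(Z_L + jZ_0·tanβl)/(Z_0 + jZ_L·tanβl)
     = 75·(85.9 − j232)/(-50.3 − j60.1)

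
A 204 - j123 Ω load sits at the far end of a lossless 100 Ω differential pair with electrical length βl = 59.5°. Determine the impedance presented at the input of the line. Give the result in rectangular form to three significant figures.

Z_in ≈ 36.8 − j26.1 Ω

tan(βl) = tan(59.5°) = 1.7
Z_in = Z_0·(Z_L + jZ_0·tanβl)/(Z_0 + jZ_L·tanβl)
     = 100·(204 + j46.8)/(309 + j346)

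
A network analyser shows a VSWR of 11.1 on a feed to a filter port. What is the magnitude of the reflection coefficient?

|Γ| ≈ 0.835

|Γ| = (S − 1)/(S + 1) = (11.1 − 1)/(11.1 + 1) = 10.1/12.1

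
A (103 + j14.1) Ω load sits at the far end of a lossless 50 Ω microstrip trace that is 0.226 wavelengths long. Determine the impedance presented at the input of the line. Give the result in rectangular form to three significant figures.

βl = 2π × 0.226 = 81.4°
tan(βl) = tan(81.4°) = 6.58
Z_in = Z_0·(Z_L + jZ_0·tanβl)/(Z_0 + jZ_L·tanβl)
     = 50·(103 + j343)/(-42.8 + j678)

Z_in ≈ 24.7 − j9.16 Ω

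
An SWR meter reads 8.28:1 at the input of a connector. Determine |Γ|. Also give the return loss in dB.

|Γ| ≈ 0.784; return loss ≈ 2.11 dB

|Γ| = (S − 1)/(S + 1) = (8.28 − 1)/(8.28 + 1) = 7.28/9.28
RL = −20·log₁₀|Γ| = −20·log₁₀(0.784)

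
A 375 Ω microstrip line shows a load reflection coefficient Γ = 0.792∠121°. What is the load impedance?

Z_L = Z_0·(1 + Γ)/(1 − Γ) = 375·(0.592 + j0.679)/(1.41 − j0.679)

Z_L ≈ 57.2 + j208 Ω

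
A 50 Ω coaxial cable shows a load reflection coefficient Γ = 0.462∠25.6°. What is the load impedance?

Z_L ≈ 103 + j52.5 Ω

Z_L = Z_0·(1 + Γ)/(1 − Γ) = 50·(1.42 + j0.2)/(0.583 − j0.2)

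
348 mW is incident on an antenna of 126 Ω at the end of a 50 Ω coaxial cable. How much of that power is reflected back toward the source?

P_reflected ≈ 64.9 mW

Γ = (126 − 50)/(126 + 50) = 0.432
|Γ|² = 0.186
P_refl = |Γ|²·P_inc = 64.9 mW, P_del = (1 − |Γ|²)·P_inc = 283 mW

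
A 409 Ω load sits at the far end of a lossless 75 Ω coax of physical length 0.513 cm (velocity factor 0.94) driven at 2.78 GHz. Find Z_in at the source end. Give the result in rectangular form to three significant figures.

Z_in ≈ 107 − j168 Ω

λ = v/f = 0.94·c / 2.78 GHz = 0.101 m
βl = 2π·l/λ = 2π × 0.0506 = 18.2°
tan(βl) = tan(18.2°) = 0.329
Z_in = Z_0·(Z_L + jZ_0·tanβl)/(Z_0 + jZ_L·tanβl)
     = 75·(409 + j24.7)/(75 + j135)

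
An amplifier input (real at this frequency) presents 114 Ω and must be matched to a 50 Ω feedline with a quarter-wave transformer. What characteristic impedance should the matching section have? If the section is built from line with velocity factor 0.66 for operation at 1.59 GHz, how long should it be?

Z_qwt ≈ 75.5 Ω; length ≈ 3.11 cm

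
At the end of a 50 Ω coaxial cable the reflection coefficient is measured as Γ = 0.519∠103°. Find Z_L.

Z_L ≈ 24.3 + j33.6 Ω

Z_L = Z_0·(1 + Γ)/(1 − Γ) = 50·(0.883 + j0.506)/(1.12 − j0.506)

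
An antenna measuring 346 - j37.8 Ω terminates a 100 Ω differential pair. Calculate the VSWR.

VSWR ≈ 3.51

Γ = (Z_L − Z_0)/(Z_L + Z_0) = (246 − j37.8)/(446 − j37.8)
|Γ| = 249/448 = 0.556
VSWR = (1 + |Γ|)/(1 − |Γ|) = 1.56/0.444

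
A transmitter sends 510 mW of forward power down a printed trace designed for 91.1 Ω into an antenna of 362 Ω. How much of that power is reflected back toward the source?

Γ = (362 − 91.1)/(362 + 91.1) = 0.598
|Γ|² = 0.357
P_refl = |Γ|²·P_inc = 182 mW, P_del = (1 − |Γ|²)·P_inc = 328 mW

P_reflected ≈ 182 mW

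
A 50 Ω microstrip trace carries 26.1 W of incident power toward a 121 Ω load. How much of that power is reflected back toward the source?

P_reflected ≈ 4.5 W

Γ = (121 − 50)/(121 + 50) = 0.415
|Γ|² = 0.172
P_refl = |Γ|²·P_inc = 4.5 W, P_del = (1 − |Γ|²)·P_inc = 21.6 W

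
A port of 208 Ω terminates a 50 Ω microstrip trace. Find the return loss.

Γ = (208 − 50)/(208 + 50) = 0.612
RL = −20·log₁₀|Γ| = −20·log₁₀(0.612)

RL ≈ 4.26 dB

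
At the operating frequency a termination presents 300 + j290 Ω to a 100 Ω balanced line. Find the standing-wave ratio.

Γ = (Z_L − Z_0)/(Z_L + Z_0) = (200 + j290)/(400 + j290)
|Γ| = 352/494 = 0.713
VSWR = (1 + |Γ|)/(1 − |Γ|) = 1.71/0.287

VSWR ≈ 5.97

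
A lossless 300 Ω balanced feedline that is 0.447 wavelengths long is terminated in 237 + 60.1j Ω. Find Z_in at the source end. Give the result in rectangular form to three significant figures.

βl = 2π × 0.447 = 161°
tan(βl) = tan(161°) = -0.346
Z_in = Z_0·(Z_L + jZ_0·tanβl)/(Z_0 + jZ_L·tanβl)
     = 300·(237 − j43.7)/(321 − j82)

Z_in ≈ 218 + j14.8 Ω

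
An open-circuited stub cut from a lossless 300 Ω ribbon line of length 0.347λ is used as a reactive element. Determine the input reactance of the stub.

βl = 2π × 0.347 = 125°
tan(βl) = -1.43
For an open-circuited stub, Z_in = −jZ_0·cot(βl) = −jZ_0/tan(βl)

X_in ≈ 209 Ω (inductive)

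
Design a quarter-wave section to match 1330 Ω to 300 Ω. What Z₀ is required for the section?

Z_qwt = √(Z_0·R_L) = √(300 × 1330) = √399000

Z_qwt ≈ 632 Ω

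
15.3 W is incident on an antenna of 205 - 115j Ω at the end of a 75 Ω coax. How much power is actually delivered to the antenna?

P_delivered ≈ 10.3 W

|Γ| = |(130 − j115)/(280 − j115)| = 0.573
|Γ|² = 0.329
P_refl = |Γ|²·P_inc = 5.03 W, P_del = (1 − |Γ|²)·P_inc = 10.3 W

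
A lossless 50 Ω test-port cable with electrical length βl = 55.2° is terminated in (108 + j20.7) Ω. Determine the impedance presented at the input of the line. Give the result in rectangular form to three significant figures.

Z_in ≈ 33.8 − j30.4 Ω

tan(βl) = tan(55.2°) = 1.44
Z_in = Z_0·(Z_L + jZ_0·tanβl)/(Z_0 + jZ_L·tanβl)
     = 50·(108 + j92.6)/(20.2 + j155)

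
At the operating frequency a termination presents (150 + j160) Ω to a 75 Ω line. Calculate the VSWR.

Γ = (Z_L − Z_0)/(Z_L + Z_0) = (75 + j160)/(225 + j160)
|Γ| = 177/276 = 0.64
VSWR = (1 + |Γ|)/(1 − |Γ|) = 1.64/0.36

VSWR ≈ 4.56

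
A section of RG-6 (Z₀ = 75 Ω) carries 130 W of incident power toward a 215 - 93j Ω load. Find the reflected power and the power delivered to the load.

|Γ| = |(140 − j93)/(290 − j93)| = 0.552
|Γ|² = 0.305
P_refl = |Γ|²·P_inc = 39.6 W, P_del = (1 − |Γ|²)·P_inc = 90.4 W

P_reflected ≈ 39.6 W; P_delivered ≈ 90.4 W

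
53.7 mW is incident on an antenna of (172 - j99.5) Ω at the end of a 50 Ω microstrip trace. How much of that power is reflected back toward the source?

|Γ| = |(122 − j99.5)/(222 − j99.5)| = 0.647
|Γ|² = 0.419
P_refl = |Γ|²·P_inc = 22.5 mW, P_del = (1 − |Γ|²)·P_inc = 31.2 mW

P_reflected ≈ 22.5 mW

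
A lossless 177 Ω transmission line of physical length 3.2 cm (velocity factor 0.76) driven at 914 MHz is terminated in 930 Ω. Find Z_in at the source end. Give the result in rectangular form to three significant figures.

Z_in ≈ 62.6 − j158 Ω

λ = v/f = 0.76·c / 914 MHz = 0.249 m
βl = 2π·l/λ = 2π × 0.128 = 46.2°
tan(βl) = tan(46.2°) = 1.04
Z_in = Z_0·(Z_L + jZ_0·tanβl)/(Z_0 + jZ_L·tanβl)
     = 177·(930 + j184)/(177 + j969)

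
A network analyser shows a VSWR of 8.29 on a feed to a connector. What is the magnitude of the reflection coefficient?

|Γ| ≈ 0.785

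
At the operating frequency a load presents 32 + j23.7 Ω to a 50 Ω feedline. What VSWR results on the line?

VSWR ≈ 2.07

Γ = (Z_L − Z_0)/(Z_L + Z_0) = (-18 + j23.7)/(82 + j23.7)
|Γ| = 29.8/85.4 = 0.349
VSWR = (1 + |Γ|)/(1 − |Γ|) = 1.35/0.651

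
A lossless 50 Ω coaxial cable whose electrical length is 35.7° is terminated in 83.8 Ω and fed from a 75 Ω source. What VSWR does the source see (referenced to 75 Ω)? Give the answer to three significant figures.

VSWR ≈ 1.75

tan(βl) = 0.719
Z_in = Z_0·(Z_L + jZ_0·tanβl)/(Z_0 + jZ_L·tanβl) = 51.9 − j26.5 Ω
Γ_s = (Z_in − Z_s)/(Z_in + Z_s) = (-23.1 − j26.5)/(127 − j26.5), |Γ_s| = 0.272
VSWR = (1 + |Γ_s|)/(1 − |Γ_s|)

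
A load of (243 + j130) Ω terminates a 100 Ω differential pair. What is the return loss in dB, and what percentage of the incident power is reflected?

Γ = (143 + j130)/(343 + j130), |Γ| = 0.527
RL = −20·log₁₀(0.527) = 5.57 dB
P_refl/P_inc = |Γ|² = 0.278

RL ≈ 5.57 dB; 27.8% of incident power reflected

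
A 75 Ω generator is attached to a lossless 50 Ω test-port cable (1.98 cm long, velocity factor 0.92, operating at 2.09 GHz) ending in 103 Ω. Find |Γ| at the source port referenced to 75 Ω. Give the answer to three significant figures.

λ = v/f = 0.92·c / 2.09 GHz = 0.132 m
βl = 2π·l/λ = 2π × 0.15 = 54°
tan(βl) = 1.38
Z_in = Z_0·(Z_L + jZ_0·tanβl)/(Z_0 + jZ_L·tanβl) = 33 − j24.7 Ω
Γ_s = (Z_in − Z_s)/(Z_in + Z_s) = (-42 − j24.7)/(108 − j24.7), |Γ_s| = 0.44

|Γ| ≈ 0.44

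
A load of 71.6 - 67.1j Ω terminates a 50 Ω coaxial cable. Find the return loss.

RL ≈ 5.89 dB

Γ = (21.6 − j67.1)/(121.6 − j67.1), |Γ| = 0.508
RL = −20·log₁₀|Γ| = −20·log₁₀(0.508)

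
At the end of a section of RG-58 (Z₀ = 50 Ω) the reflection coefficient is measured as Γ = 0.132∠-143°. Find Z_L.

Z_L ≈ 40 − j6.47 Ω

Z_L = Z_0·(1 + Γ)/(1 − Γ) = 50·(0.895 − j0.0794)/(1.11 + j0.0794)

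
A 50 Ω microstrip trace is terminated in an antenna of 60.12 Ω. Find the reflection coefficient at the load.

Γ = 0.0919

Γ = (Z_L − Z_0)/(Z_L + Z_0) = (60.12 − 50)/(60.12 + 50) = 10.12/110.1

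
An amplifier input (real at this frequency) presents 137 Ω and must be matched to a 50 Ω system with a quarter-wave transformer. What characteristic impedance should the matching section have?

Z_qwt ≈ 82.8 Ω

Z_qwt = √(Z_0·R_L) = √(50 × 137) = √6850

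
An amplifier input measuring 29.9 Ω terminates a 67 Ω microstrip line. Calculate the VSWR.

Γ = (29.9 − 67)/(29.9 + 67) = -0.383
VSWR = (1 + 0.383)/(1 − 0.383)

VSWR ≈ 2.24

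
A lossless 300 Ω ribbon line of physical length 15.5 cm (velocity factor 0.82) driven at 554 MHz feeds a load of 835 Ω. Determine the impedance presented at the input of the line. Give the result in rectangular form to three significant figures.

λ = v/f = 0.82·c / 554 MHz = 0.444 m
βl = 2π·l/λ = 2π × 0.349 = 126°
tan(βl) = tan(126°) = -1.39
Z_in = Z_0·(Z_L + jZ_0·tanβl)/(Z_0 + jZ_L·tanβl)
     = 300·(835 − j418)/(300 − j1160)

Z_in ≈ 153 + j176 Ω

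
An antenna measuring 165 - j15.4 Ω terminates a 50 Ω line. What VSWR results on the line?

VSWR ≈ 3.33

Γ = (Z_L − Z_0)/(Z_L + Z_0) = (115 − j15.4)/(215 − j15.4)
|Γ| = 116/216 = 0.538
VSWR = (1 + |Γ|)/(1 − |Γ|) = 1.54/0.462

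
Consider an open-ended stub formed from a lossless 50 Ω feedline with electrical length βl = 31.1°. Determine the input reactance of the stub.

X_in ≈ -82.9 Ω (capacitive)

tan(βl) = 0.603
For an open-ended stub, Z_in = −jZ_0·cot(βl) = −jZ_0/tan(βl)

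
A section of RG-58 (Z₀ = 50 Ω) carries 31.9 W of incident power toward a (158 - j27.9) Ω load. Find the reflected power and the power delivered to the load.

P_reflected ≈ 9.01 W; P_delivered ≈ 22.9 W

|Γ| = |(108 − j27.9)/(208 − j27.9)| = 0.532
|Γ|² = 0.283
P_refl = |Γ|²·P_inc = 9.01 W, P_del = (1 − |Γ|²)·P_inc = 22.9 W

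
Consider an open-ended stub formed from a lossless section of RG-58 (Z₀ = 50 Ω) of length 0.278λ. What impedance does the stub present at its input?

Z_in ≈ +j8.89 Ω

βl = 2π × 0.278 = 100°
tan(βl) = -5.63
For an open-ended stub, Z_in = −jZ_0·cot(βl) = −jZ_0/tan(βl)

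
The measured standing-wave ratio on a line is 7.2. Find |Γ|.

|Γ| = (S − 1)/(S + 1) = (7.2 − 1)/(7.2 + 1) = 6.2/8.2

|Γ| ≈ 0.756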